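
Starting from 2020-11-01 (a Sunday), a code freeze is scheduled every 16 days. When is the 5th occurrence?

2021-01-04

The 5th occurrence is 4 intervals after the first: 4 × 16 = 64 days after 2020-11-01.
November has 30 days — 29 days to the end of November leaves 35.
December has 31 days (4 left).
4 days into January → 2021-01-04.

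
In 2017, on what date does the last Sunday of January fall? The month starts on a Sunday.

January 2017 begins on a Sunday, so the first Sunday is January 1.
January 2017 has 31 days. Adding weeks: 1, 8, 15, 22, 29 — the last one ≤ 31 is the 29th.

29 January 2017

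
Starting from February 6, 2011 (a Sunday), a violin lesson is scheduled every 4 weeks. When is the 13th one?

The 13th occurrence is 12 intervals after the first: 12 × 28 = 336 days after February 6, 2011.
February has 28 days — 22 days to the end of February leaves 314.
March has 31 days (283 left).
April has 30 days (253 left).
May has 31 days (222 left).
June has 30 days (192 left).
July has 31 days (161 left).
August has 31 days (130 left).
September has 30 days (100 left).
October has 31 days (69 left).
November has 30 days (39 left).
December has 31 days (8 left).
8 days into January → January 8, 2012.

January 8, 2012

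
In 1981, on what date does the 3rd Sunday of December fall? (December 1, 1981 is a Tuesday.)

20 December 1981

December 1981 begins on a Tuesday, so the first Sunday is December 6 (5 days later).
The 3rd Sunday is 2 weeks later: 6 + 14 = 20.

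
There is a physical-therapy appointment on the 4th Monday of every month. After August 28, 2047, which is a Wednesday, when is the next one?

September 23, 2047

August 2047 starts on a Thursday; its first Monday is the 5th, so the 4th Monday is the 26th — August 26, 2047.
That is not after August 28, 2047, so look at September 2047.
September 2047 starts on a Sunday; its first Monday is the 2nd, so the 4th Monday is the 23rd — September 23, 2047.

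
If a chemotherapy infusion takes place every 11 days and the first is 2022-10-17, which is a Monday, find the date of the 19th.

The 19th occurrence is 18 intervals after the first: 18 × 11 = 198 days after 2022-10-17.
October has 31 days — 14 days to the end of October leaves 184.
November has 30 days (154 left).
December has 31 days (123 left).
January has 31 days (92 left).
February has 28 days (64 left).
March has 31 days (33 left).
April has 30 days (3 left).
3 days into May → 2023-05-03.

2023-05-03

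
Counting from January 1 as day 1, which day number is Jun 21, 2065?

Days in months before Jun: 31 + 28 + 31 + 30 + 31 = 151.
Plus 21 days into Jun → day 172.

172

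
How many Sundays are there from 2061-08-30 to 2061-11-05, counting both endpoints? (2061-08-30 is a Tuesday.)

2061-08-30 is a Tuesday; the first Sunday on or after it is 2061-09-04 (5 days later).
From 2061-09-04 to 2061-11-05: 26 + 31 + 5 = 62 days (rest of September, October, November).
62 ÷ 7 = 8 full weeks with remainder 6, so 8 more Sundays after the first → 9.

9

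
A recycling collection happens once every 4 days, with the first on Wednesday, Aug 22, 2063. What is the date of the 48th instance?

The 48th occurrence is 47 intervals after the first: 47 × 4 = 188 days after Aug 22, 2063.
Aug has 31 days — 9 days to the end of Aug leaves 179.
Sep has 30 days (149 left).
Oct has 31 days (118 left).
Nov has 30 days (88 left).
Dec has 31 days (57 left).
Jan has 31 days (26 left).
26 days into Feb → Feb 26, 2064.

Feb 26, 2064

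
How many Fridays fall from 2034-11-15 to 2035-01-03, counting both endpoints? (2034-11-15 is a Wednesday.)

2034-11-15 is a Wednesday; the first Friday on or after it is 2034-11-17 (2 days later).
From 2034-11-17 to 2035-01-03: 13 + 31 + 3 = 47 days (rest of November, December, January).
47 ÷ 7 = 6 full weeks with remainder 5, so 6 more Fridays after the first → 7.

7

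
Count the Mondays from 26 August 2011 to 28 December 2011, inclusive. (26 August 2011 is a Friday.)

26 August 2011 is a Friday; the first Monday on or after it is 29 August 2011 (3 days later).
From 29 August 2011 to 28 December 2011: 2 + 30 + 31 + 30 + 28 = 121 days (rest of August, September, October, November, December).
121 ÷ 7 = 17 full weeks with remainder 2, so 17 more Mondays after the first → 18.

18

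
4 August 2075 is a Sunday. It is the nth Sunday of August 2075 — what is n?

1st

Day 4 falls in week ⌈4/7⌉ of the month.
Days 1–7 hold the 1st Sunday, 8–14 the 2nd, 15–21 the 3rd, 22–28 the 4th, 29–31 the 5th.
4 is in the range for the 1st.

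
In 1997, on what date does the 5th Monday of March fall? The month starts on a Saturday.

March 31, 1997

March 1997 begins on a Saturday, so the first Monday is March 3 (2 days later).
The 5th Monday is 4 weeks later: 3 + 28 = 31.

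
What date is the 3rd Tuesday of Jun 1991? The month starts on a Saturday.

Jun 1991 begins on a Saturday, so the first Tuesday is Jun 4 (3 days later).
The 3rd Tuesday is 2 weeks later: 4 + 14 = 18.

Jun 18, 1991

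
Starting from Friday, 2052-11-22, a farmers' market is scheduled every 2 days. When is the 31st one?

The 31st occurrence is 30 intervals after the first: 30 × 2 = 60 days after 2052-11-22.
November has 30 days — 8 days to the end of November leaves 52.
December has 31 days (21 left).
21 days into January → 2053-01-21.

2053-01-21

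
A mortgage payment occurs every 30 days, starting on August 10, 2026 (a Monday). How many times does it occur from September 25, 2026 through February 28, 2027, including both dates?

5

Occurrences land 30·i days after August 10, 2026 for i = 0, 1, 2, …
September 25, 2026 is 46 days after the start; 46 ÷ 30 = 1 remainder 16; since the remainder is 16, round up to i = 2. First occurrence in the window: #3 on October 9, 2026 (2×30 = 60 days in).
February 28, 2027 is 202 days after the start; 202 ÷ 30 = 6 remainder 22. Last occurrence in the window: #7 on February 6, 2027.
Occurrences #3 through #7: 5 in total.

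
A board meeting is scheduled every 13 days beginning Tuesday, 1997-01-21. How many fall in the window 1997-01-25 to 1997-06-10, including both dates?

10

Occurrences land 13·i days after 1997-01-21 for i = 0, 1, 2, …
1997-01-25 is 4 days after the start; 4 ÷ 13 = 0 remainder 4; since the remainder is 4, round up to i = 1. First occurrence in the window: #2 on 1997-02-03 (1×13 = 13 days in).
1997-06-10 is 140 days after the start; 140 ÷ 13 = 10 remainder 10. Last occurrence in the window: #11 on 1997-05-31.
Occurrences #2 through #11: 10 in total.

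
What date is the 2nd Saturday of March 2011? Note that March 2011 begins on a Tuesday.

March 12, 2011

March 2011 begins on a Tuesday, so the first Saturday is March 5 (4 days later).
The 2nd Saturday is 1 weeks later: 5 + 7 = 12.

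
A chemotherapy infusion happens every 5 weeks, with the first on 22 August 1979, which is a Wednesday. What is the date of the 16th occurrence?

28 January 1981

The 16th occurrence is 15 intervals after the first: 15 × 35 = 525 days after 22 August 1979.
August has 31 days — 9 days to the end of August leaves 516.
From end of August to end of 1979 is 122 days (394 left).
1980 has 366 days (28 left).
28 days into January → 28 January 1981.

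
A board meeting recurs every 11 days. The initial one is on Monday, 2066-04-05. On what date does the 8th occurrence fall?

The 8th occurrence is 7 intervals after the first: 7 × 11 = 77 days after 2066-04-05.
April has 30 days — 25 days to the end of April leaves 52.
May has 31 days (21 left).
21 days into June → 2066-06-21.

2066-06-21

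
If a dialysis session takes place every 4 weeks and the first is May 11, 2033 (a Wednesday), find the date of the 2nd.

June 8, 2033

The 2nd occurrence is 1 interval after the first: 1 × 28 = 28 days after May 11, 2033.
May has 31 days — 20 days to the end of May leaves 8.
8 days into June → June 8, 2033.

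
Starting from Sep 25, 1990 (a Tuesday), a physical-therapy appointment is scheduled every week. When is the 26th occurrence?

The 26th occurrence is 25 intervals after the first: 25 × 7 = 175 days after Sep 25, 1990.
Sep has 30 days — 5 days to the end of Sep leaves 170.
Oct has 31 days (139 left).
Nov has 30 days (109 left).
Dec has 31 days (78 left).
Jan has 31 days (47 left).
Feb has 28 days (19 left).
19 days into Mar → Mar 19, 1991.

Mar 19, 1991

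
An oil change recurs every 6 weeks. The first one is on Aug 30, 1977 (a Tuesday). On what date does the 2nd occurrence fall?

Oct 11, 1977

The 2nd occurrence is 1 interval after the first: 1 × 42 = 42 days after Aug 30, 1977.
Aug has 31 days — 1 day to the end of Aug leaves 41.
Sep has 30 days (11 left).
11 days into Oct → Oct 11, 1977.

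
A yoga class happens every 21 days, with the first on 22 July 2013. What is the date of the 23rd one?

The 23rd occurrence is 22 intervals after the first: 22 × 21 = 462 days after 22 July 2013.
July has 31 days — 9 days to the end of July leaves 453.
From end of July to end of 2013 is 153 days (300 left).
January has 31 days (269 left).
February has 28 days (241 left).
March has 31 days (210 left).
April has 30 days (180 left).
May has 31 days (149 left).
June has 30 days (119 left).
July has 31 days (88 left).
August has 31 days (57 left).
September has 30 days (27 left).
27 days into October → 27 October 2014.

27 October 2014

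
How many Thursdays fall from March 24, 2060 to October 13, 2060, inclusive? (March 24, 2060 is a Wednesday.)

29

March 24, 2060 is a Wednesday; the first Thursday on or after it is March 25, 2060 (1 day later).
From March 25, 2060 to October 13, 2060: 6 + 30 + 31 + 30 + 31 + 31 + 30 + 13 = 202 days (rest of March, April, May, June, July, August, September, October).
202 ÷ 7 = 28 full weeks with remainder 6, so 28 more Thursdays after the first → 29.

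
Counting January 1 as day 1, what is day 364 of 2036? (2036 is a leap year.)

December 29, 2036

January has 31 days (364 − 31 = 333 remain).
February has 29 days (333 − 29 = 304 remain).
March has 31 days (304 − 31 = 273 remain).
April has 30 days (273 − 30 = 243 remain).
May has 31 days (243 − 31 = 212 remain).
June has 30 days (212 − 30 = 182 remain).
July has 31 days (182 − 31 = 151 remain).
August has 31 days (151 − 31 = 120 remain).
September has 30 days (120 − 30 = 90 remain).
October has 31 days (90 − 31 = 59 remain).
November has 30 days (59 − 30 = 29 remain).
29 into December → December 29.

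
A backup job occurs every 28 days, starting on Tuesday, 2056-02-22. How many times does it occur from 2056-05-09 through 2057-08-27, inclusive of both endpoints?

17

Occurrences land 28·i days after 2056-02-22 for i = 0, 1, 2, …
2056-05-09 is 77 days after the start; 77 ÷ 28 = 2 remainder 21; since the remainder is 21, round up to i = 3. First occurrence in the window: #4 on 2056-05-16 (3×28 = 84 days in).
2057-08-27 is 552 days after the start; 552 ÷ 28 = 19 remainder 20. Last occurrence in the window: #20 on 2057-08-07.
Occurrences #4 through #20: 17 in total.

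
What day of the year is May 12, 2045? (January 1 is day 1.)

Days in months before May: 31 + 28 + 31 + 30 = 120.
Plus 12 days into May → day 132.

132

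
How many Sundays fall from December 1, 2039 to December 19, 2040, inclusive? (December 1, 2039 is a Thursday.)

December 1, 2039 is a Thursday; the first Sunday on or after it is December 4, 2039 (3 days later).
From December 4, 2039 to December 19, 2040: 27 + 354 = 381 days (rest of 2039, to December 19, 2040 in 2040).
381 ÷ 7 = 54 full weeks with remainder 3, so 54 more Sundays after the first → 55.

55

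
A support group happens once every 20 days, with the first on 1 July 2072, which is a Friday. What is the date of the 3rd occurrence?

10 August 2072

The 3rd occurrence is 2 intervals after the first: 2 × 20 = 40 days after 1 July 2072.
July has 31 days — 30 days to the end of July leaves 10.
10 days into August → 10 August 2072.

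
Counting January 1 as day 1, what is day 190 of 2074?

Jan has 31 days (190 − 31 = 159 remain).
Feb has 28 days (159 − 28 = 131 remain).
Mar has 31 days (131 − 31 = 100 remain).
Apr has 30 days (100 − 30 = 70 remain).
May has 31 days (70 − 31 = 39 remain).
Jun has 30 days (39 − 30 = 9 remain).
9 into Jul → Jul 9.

Jul 9, 2074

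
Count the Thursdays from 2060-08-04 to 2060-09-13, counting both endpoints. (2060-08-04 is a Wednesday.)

6

2060-08-04 is a Wednesday; the first Thursday on or after it is 2060-08-05 (1 day later).
From 2060-08-05 to 2060-09-13: 26 + 13 = 39 days (rest of August, September).
39 ÷ 7 = 5 full weeks with remainder 4, so 5 more Thursdays after the first → 6.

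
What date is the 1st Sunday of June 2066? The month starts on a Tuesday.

6 June 2066

June 2066 begins on a Tuesday, so the first Sunday is June 6 (5 days later).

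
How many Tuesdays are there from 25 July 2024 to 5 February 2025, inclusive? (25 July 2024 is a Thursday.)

28

25 July 2024 is a Thursday; the first Tuesday on or after it is 30 July 2024 (5 days later).
From 30 July 2024 to 5 February 2025: 1 + 31 + 30 + 31 + 30 + 31 + 31 + 5 = 190 days (rest of July, August, September, October, November, December, January, February).
190 ÷ 7 = 27 full weeks with remainder 1, so 27 more Tuesdays after the first → 28.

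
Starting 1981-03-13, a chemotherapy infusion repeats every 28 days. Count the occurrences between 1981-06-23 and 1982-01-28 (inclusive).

8

Occurrences land 28·i days after 1981-03-13 for i = 0, 1, 2, …
1981-06-23 is 102 days after the start; 102 ÷ 28 = 3 remainder 18; since the remainder is 18, round up to i = 4. First occurrence in the window: #5 on 1981-07-03 (4×28 = 112 days in).
1982-01-28 is 321 days after the start; 321 ÷ 28 = 11 remainder 13. Last occurrence in the window: #12 on 1982-01-15.
Occurrences #5 through #12: 8 in total.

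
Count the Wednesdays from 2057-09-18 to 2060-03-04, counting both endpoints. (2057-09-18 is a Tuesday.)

129

2057-09-18 is a Tuesday; the first Wednesday on or after it is 2057-09-19 (1 day later).
From 2057-09-19 to 2060-03-04: 103 + 365 + 365 + 64 = 897 days (rest of 2057, 2058, 2059, to 2060-03-04 in 2060).
897 ÷ 7 = 128 full weeks with remainder 1, so 128 more Wednesdays after the first → 129.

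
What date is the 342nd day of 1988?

January has 31 days (342 − 31 = 311 remain).
February has 29 days (311 − 29 = 282 remain).
March has 31 days (282 − 31 = 251 remain).
April has 30 days (251 − 30 = 221 remain).
May has 31 days (221 − 31 = 190 remain).
June has 30 days (190 − 30 = 160 remain).
July has 31 days (160 − 31 = 129 remain).
August has 31 days (129 − 31 = 98 remain).
September has 30 days (98 − 30 = 68 remain).
October has 31 days (68 − 31 = 37 remain).
November has 30 days (37 − 30 = 7 remain).
7 into December → December 7.

December 7, 1988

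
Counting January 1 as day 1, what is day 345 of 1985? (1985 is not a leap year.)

11 December 1985

January has 31 days (345 − 31 = 314 remain).
February has 28 days (314 − 28 = 286 remain).
March has 31 days (286 − 31 = 255 remain).
April has 30 days (255 − 30 = 225 remain).
May has 31 days (225 − 31 = 194 remain).
June has 30 days (194 − 30 = 164 remain).
July has 31 days (164 − 31 = 133 remain).
August has 31 days (133 − 31 = 102 remain).
September has 30 days (102 − 30 = 72 remain).
October has 31 days (72 − 31 = 41 remain).
November has 30 days (41 − 30 = 11 remain).
11 into December → December 11.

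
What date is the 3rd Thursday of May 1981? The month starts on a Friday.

May 1981 begins on a Friday, so the first Thursday is May 7 (6 days later).
The 3rd Thursday is 2 weeks later: 7 + 14 = 21.

May 21, 1981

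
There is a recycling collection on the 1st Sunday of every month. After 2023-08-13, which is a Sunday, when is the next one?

2023-09-03

August 2023 starts on a Tuesday, so its 1st Sunday is 2023-08-06 (5 days in).
That is not after 2023-08-13, so look at September 2023.
September 2023 starts on a Friday, so its 1st Sunday is 2023-09-03 (2 days in).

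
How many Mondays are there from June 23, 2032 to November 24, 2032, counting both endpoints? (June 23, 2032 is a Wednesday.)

June 23, 2032 is a Wednesday; the first Monday on or after it is June 28, 2032 (5 days later).
From June 28, 2032 to November 24, 2032: 2 + 31 + 31 + 30 + 31 + 24 = 149 days (rest of June, July, August, September, October, November).
149 ÷ 7 = 21 full weeks with remainder 2, so 21 more Mondays after the first → 22.

22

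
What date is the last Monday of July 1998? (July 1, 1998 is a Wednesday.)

1998-07-27

July 1998 begins on a Wednesday, so the first Monday is July 6 (5 days later).
July 1998 has 31 days. Adding weeks: 6, 13, 20, 27 — the last one ≤ 31 is the 27th.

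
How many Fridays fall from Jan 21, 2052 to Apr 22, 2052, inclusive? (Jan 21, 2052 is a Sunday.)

13

Jan 21, 2052 is a Sunday; the first Friday on or after it is Jan 26, 2052 (5 days later).
From Jan 26, 2052 to Apr 22, 2052: 5 + 29 + 31 + 22 = 87 days (rest of Jan, Feb, Mar, Apr).
87 ÷ 7 = 12 full weeks with remainder 3, so 12 more Fridays after the first → 13.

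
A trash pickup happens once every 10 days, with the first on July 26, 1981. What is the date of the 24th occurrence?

March 13, 1982

The 24th occurrence is 23 intervals after the first: 23 × 10 = 230 days after July 26, 1981.
July has 31 days — 5 days to the end of July leaves 225.
August has 31 days (194 left).
September has 30 days (164 left).
October has 31 days (133 left).
November has 30 days (103 left).
December has 31 days (72 left).
January has 31 days (41 left).
February has 28 days (13 left).
13 days into March → March 13, 1982.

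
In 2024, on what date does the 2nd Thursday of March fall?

The first Thursday of March 2024 is March 7.
The 2nd Thursday is 1 weeks later: 7 + 7 = 14.

March 14, 2024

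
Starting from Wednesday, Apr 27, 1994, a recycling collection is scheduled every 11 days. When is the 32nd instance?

The 32nd occurrence is 31 intervals after the first: 31 × 11 = 341 days after Apr 27, 1994.
Apr has 30 days — 3 days to the end of Apr leaves 338.
May has 31 days (307 left).
Jun has 30 days (277 left).
Jul has 31 days (246 left).
Aug has 31 days (215 left).
Sep has 30 days (185 left).
Oct has 31 days (154 left).
Nov has 30 days (124 left).
Dec has 31 days (93 left).
Jan has 31 days (62 left).
Feb has 28 days (34 left).
Mar has 31 days (3 left).
3 days into Apr → Apr 3, 1995.

Apr 3, 1995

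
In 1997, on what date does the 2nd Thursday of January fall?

January 1997 begins on a Wednesday, so the first Thursday is January 2 (1 day later).
The 2nd Thursday is 1 weeks later: 2 + 7 = 9.

January 9, 1997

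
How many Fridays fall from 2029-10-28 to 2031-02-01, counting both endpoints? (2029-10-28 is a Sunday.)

2029-10-28 is a Sunday; the first Friday on or after it is 2029-11-02 (5 days later).
From 2029-11-02 to 2031-02-01: 59 + 365 + 32 = 456 days (rest of 2029, 2030, to 2031-02-01 in 2031).
456 ÷ 7 = 65 full weeks with remainder 1, so 65 more Fridays after the first → 66.

66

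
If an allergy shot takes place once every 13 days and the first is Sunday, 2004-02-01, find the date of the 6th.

The 6th occurrence is 5 intervals after the first: 5 × 13 = 65 days after 2004-02-01.
February has 29 days — 28 days to the end of February leaves 37.
March has 31 days (6 left).
6 days into April → 2004-04-06.

2004-04-06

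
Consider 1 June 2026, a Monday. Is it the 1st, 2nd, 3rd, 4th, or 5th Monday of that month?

Day 1 falls in week ⌈1/7⌉ of the month.
Days 1–7 hold the 1st Monday, 8–14 the 2nd, 15–21 the 3rd, 22–28 the 4th, 29–31 the 5th.
1 is in the range for the 1st.

1st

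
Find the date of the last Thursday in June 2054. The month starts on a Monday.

June 2054 begins on a Monday, so the first Thursday is June 4 (3 days later).
June 2054 has 30 days. Adding weeks: 4, 11, 18, 25 — the last one ≤ 30 is the 25th.

June 25, 2054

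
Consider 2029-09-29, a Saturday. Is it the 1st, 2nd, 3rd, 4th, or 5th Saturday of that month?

5th

Day 29 falls in week ⌈29/7⌉ of the month.
Days 1–7 hold the 1st Saturday, 8–14 the 2nd, 15–21 the 3rd, 22–28 the 4th, 29–31 the 5th.
29 is in the range for the 5th.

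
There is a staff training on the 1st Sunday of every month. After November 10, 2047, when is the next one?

November 2047 starts on a Friday, so its 1st Sunday is November 3, 2047 (2 days in).
That is not after November 10, 2047, so look at December 2047.
December 2047 starts on a Sunday, so its 1st Sunday is December 1, 2047.

December 1, 2047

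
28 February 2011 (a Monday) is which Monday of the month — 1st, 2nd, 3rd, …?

Day 28 falls in week ⌈28/7⌉ of the month.
Days 1–7 hold the 1st Monday, 8–14 the 2nd, 15–21 the 3rd, 22–28 the 4th, 29–31 the 5th.
28 is in the range for the 4th.

4th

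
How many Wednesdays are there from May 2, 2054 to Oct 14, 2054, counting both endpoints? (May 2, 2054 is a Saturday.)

May 2, 2054 is a Saturday; the first Wednesday on or after it is May 6, 2054 (4 days later).
From May 6, 2054 to Oct 14, 2054: 25 + 30 + 31 + 31 + 30 + 14 = 161 days (rest of May, Jun, Jul, Aug, Sep, Oct).
161 ÷ 7 = 23 full weeks with remainder 0, so 23 more Wednesdays after the first → 24.

24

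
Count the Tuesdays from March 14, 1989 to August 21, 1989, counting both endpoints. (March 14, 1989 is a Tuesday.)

23

March 14, 1989 is a Tuesday; the first Tuesday on or after it is March 14, 1989.
From March 14, 1989 to August 21, 1989: 17 + 30 + 31 + 30 + 31 + 21 = 160 days (rest of March, April, May, June, July, August).
160 ÷ 7 = 22 full weeks with remainder 6, so 22 more Tuesdays after the first → 23.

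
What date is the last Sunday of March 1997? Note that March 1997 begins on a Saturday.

30 March 1997

March 1997 begins on a Saturday, so the first Sunday is March 2 (1 day later).
March 1997 has 31 days. Adding weeks: 2, 9, 16, 23, 30 — the last one ≤ 31 is the 30th.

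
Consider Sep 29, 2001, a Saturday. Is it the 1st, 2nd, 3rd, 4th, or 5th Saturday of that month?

5th

Day 29 falls in week ⌈29/7⌉ of the month.
Days 1–7 hold the 1st Saturday, 8–14 the 2nd, 15–21 the 3rd, 22–28 the 4th, 29–31 the 5th.
29 is in the range for the 5th.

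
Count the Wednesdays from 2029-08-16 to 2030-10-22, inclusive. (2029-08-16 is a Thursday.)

2029-08-16 is a Thursday; the first Wednesday on or after it is 2029-08-22 (6 days later).
From 2029-08-22 to 2030-10-22: 131 + 295 = 426 days (rest of 2029, to 2030-10-22 in 2030).
426 ÷ 7 = 60 full weeks with remainder 6, so 60 more Wednesdays after the first → 61.

61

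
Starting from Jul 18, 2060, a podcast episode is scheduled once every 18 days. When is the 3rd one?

Aug 23, 2060

The 3rd occurrence is 2 intervals after the first: 2 × 18 = 36 days after Jul 18, 2060.
Jul has 31 days — 13 days to the end of Jul leaves 23.
23 days into Aug → Aug 23, 2060.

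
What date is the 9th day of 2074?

9 January 2074

9 into January → January 9.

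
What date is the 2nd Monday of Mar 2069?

Mar 11, 2069

The first Monday of Mar 2069 is Mar 4.
The 2nd Monday is 1 weeks later: 4 + 7 = 11.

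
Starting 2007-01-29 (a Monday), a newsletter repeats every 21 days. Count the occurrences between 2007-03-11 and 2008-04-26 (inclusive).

20

Occurrences land 21·i days after 2007-01-29 for i = 0, 1, 2, …
2007-03-11 is 41 days after the start; 41 ÷ 21 = 1 remainder 20; since the remainder is 20, round up to i = 2. First occurrence in the window: #3 on 2007-03-12 (2×21 = 42 days in).
2008-04-26 is 453 days after the start; 453 ÷ 21 = 21 remainder 12. Last occurrence in the window: #22 on 2008-04-14.
Occurrences #3 through #22: 20 in total.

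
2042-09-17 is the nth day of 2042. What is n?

Days in months before September: 31 + 28 + 31 + 30 + 31 + 30 + 31 + 31 = 243.
Plus 17 days into September → day 260.

260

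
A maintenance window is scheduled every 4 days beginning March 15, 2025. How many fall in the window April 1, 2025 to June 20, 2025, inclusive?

20

Occurrences land 4·i days after March 15, 2025 for i = 0, 1, 2, …
April 1, 2025 is 17 days after the start; 17 ÷ 4 = 4 remainder 1; since the remainder is 1, round up to i = 5. First occurrence in the window: #6 on April 4, 2025 (5×4 = 20 days in).
June 20, 2025 is 97 days after the start; 97 ÷ 4 = 24 remainder 1. Last occurrence in the window: #25 on June 19, 2025.
Occurrences #6 through #25: 20 in total.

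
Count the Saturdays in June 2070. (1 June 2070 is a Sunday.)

1 June 2070 is a Sunday; the first Saturday on or after it is 7 June 2070 (6 days later).
From 7 June 2070 to 30 June 2070 is 30 − 7 = 23 days.
23 ÷ 7 = 3 full weeks with remainder 2, so 3 more Saturdays after the first → 4.

4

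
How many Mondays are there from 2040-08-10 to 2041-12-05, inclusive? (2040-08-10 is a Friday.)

2040-08-10 is a Friday; the first Monday on or after it is 2040-08-13 (3 days later).
From 2040-08-13 to 2041-12-05: 140 + 339 = 479 days (rest of 2040, to 2041-12-05 in 2041).
479 ÷ 7 = 68 full weeks with remainder 3, so 68 more Mondays after the first → 69.

69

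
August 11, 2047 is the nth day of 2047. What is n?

Days in months before August: 31 + 28 + 31 + 30 + 31 + 30 + 31 = 212.
Plus 11 days into August → day 223.

223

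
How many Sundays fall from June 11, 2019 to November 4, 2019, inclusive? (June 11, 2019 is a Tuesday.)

June 11, 2019 is a Tuesday; the first Sunday on or after it is June 16, 2019 (5 days later).
From June 16, 2019 to November 4, 2019: 14 + 31 + 31 + 30 + 31 + 4 = 141 days (rest of June, July, August, September, October, November).
141 ÷ 7 = 20 full weeks with remainder 1, so 20 more Sundays after the first → 21.

21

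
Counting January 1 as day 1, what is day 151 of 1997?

January has 31 days (151 − 31 = 120 remain).
February has 28 days (120 − 28 = 92 remain).
March has 31 days (92 − 31 = 61 remain).
April has 30 days (61 − 30 = 31 remain).
31 into May → May 31.

31 May 1997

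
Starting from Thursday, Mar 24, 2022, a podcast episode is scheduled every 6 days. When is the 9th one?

The 9th occurrence is 8 intervals after the first: 8 × 6 = 48 days after Mar 24, 2022.
Mar has 31 days — 7 days to the end of Mar leaves 41.
Apr has 30 days (11 left).
11 days into May → May 11, 2022.

May 11, 2022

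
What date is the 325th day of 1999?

January has 31 days (325 − 31 = 294 remain).
February has 28 days (294 − 28 = 266 remain).
March has 31 days (266 − 31 = 235 remain).
April has 30 days (235 − 30 = 205 remain).
May has 31 days (205 − 31 = 174 remain).
June has 30 days (174 − 30 = 144 remain).
July has 31 days (144 − 31 = 113 remain).
August has 31 days (113 − 31 = 82 remain).
September has 30 days (82 − 30 = 52 remain).
October has 31 days (52 − 31 = 21 remain).
21 into November → November 21.

1999-11-21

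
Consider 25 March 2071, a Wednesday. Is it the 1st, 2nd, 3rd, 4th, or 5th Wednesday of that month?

Day 25 falls in week ⌈25/7⌉ of the month.
Days 1–7 hold the 1st Wednesday, 8–14 the 2nd, 15–21 the 3rd, 22–28 the 4th, 29–31 the 5th.
25 is in the range for the 4th.

4th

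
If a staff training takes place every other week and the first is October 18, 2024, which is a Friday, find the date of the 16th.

May 16, 2025

The 16th occurrence is 15 intervals after the first: 15 × 14 = 210 days after October 18, 2024.
October has 31 days — 13 days to the end of October leaves 197.
November has 30 days (167 left).
December has 31 days (136 left).
January has 31 days (105 left).
February has 28 days (77 left).
March has 31 days (46 left).
April has 30 days (16 left).
16 days into May → May 16, 2025.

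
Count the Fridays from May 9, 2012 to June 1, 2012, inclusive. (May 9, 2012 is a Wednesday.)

May 9, 2012 is a Wednesday; the first Friday on or after it is May 11, 2012 (2 days later).
From May 11, 2012 to June 1, 2012: 20 + 1 = 21 days (rest of May, June).
21 ÷ 7 = 3 full weeks with remainder 0, so 3 more Fridays after the first → 4.

4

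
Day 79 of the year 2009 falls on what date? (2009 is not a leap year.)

January has 31 days (79 − 31 = 48 remain).
February has 28 days (48 − 28 = 20 remain).
20 into March → March 20.

20 March 2009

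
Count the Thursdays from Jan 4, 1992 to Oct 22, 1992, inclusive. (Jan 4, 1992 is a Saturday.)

Jan 4, 1992 is a Saturday; the first Thursday on or after it is Jan 9, 1992 (5 days later).
From Jan 9, 1992 to Oct 22, 1992: 22 + 29 + 31 + 30 + 31 + 30 + 31 + 31 + 30 + 22 = 287 days (rest of Jan, Feb, Mar, Apr, May, Jun, Jul, Aug, Sep, Oct).
287 ÷ 7 = 41 full weeks with remainder 0, so 41 more Thursdays after the first → 42.

42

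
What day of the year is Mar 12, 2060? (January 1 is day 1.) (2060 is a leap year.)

72

Days in months before Mar: 31 + 29 = 60.
Plus 12 days into Mar → day 72.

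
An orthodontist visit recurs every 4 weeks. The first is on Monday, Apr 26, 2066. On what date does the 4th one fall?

The 4th occurrence is 3 intervals after the first: 3 × 28 = 84 days after Apr 26, 2066.
Apr has 30 days — 4 days to the end of Apr leaves 80.
May has 31 days (49 left).
Jun has 30 days (19 left).
19 days into Jul → Jul 19, 2066.

Jul 19, 2066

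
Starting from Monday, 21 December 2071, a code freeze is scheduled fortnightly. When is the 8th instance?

28 March 2072

The 8th occurrence is 7 intervals after the first: 7 × 14 = 98 days after 21 December 2071.
December has 31 days — 10 days to the end of December leaves 88.
January has 31 days (57 left).
February has 29 days (28 left).
28 days into March → 28 March 2072.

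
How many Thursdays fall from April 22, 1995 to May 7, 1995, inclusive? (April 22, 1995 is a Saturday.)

2

April 22, 1995 is a Saturday; the first Thursday on or after it is April 27, 1995 (5 days later).
From April 27, 1995 to May 7, 1995: 3 + 7 = 10 days (rest of April, May).
10 ÷ 7 = 1 full weeks with remainder 3, so 1 more Thursdays after the first → 2.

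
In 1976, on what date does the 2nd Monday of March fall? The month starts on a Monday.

March 1976 begins on a Monday, so the first Monday is March 1.
The 2nd Monday is 1 weeks later: 1 + 7 = 8.

1976-03-08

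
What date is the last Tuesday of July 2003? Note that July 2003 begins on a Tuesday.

2003-07-29

July 2003 begins on a Tuesday, so the first Tuesday is July 1.
July 2003 has 31 days. Adding weeks: 1, 8, 15, 22, 29 — the last one ≤ 31 is the 29th.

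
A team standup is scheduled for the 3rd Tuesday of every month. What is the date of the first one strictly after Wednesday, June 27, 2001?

June 2001 starts on a Friday; its first Tuesday is the 5th, so the 3rd Tuesday is the 19th — June 19, 2001.
That is not after June 27, 2001, so look at July 2001.
July 2001 starts on a Sunday; its first Tuesday is the 3rd, so the 3rd Tuesday is the 17th — July 17, 2001.

July 17, 2001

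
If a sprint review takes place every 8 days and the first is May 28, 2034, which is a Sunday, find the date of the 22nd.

Nov 12, 2034

The 22nd occurrence is 21 intervals after the first: 21 × 8 = 168 days after May 28, 2034.
May has 31 days — 3 days to the end of May leaves 165.
Jun has 30 days (135 left).
Jul has 31 days (104 left).
Aug has 31 days (73 left).
Sep has 30 days (43 left).
Oct has 31 days (12 left).
12 days into Nov → Nov 12, 2034.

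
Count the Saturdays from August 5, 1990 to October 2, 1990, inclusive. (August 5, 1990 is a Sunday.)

August 5, 1990 is a Sunday; the first Saturday on or after it is August 11, 1990 (6 days later).
From August 11, 1990 to October 2, 1990: 20 + 30 + 2 = 52 days (rest of August, September, October).
52 ÷ 7 = 7 full weeks with remainder 3, so 7 more Saturdays after the first → 8.

8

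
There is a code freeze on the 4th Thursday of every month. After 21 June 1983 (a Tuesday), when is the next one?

June 1983 starts on a Wednesday; its first Thursday is the 2nd, so the 4th Thursday is the 23rd — 23 June 1983.
23 June 1983 is after 21 June 1983, so that is the next one.

23 June 1983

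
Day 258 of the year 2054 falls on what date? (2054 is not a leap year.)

January has 31 days (258 − 31 = 227 remain).
February has 28 days (227 − 28 = 199 remain).
March has 31 days (199 − 31 = 168 remain).
April has 30 days (168 − 30 = 138 remain).
May has 31 days (138 − 31 = 107 remain).
June has 30 days (107 − 30 = 77 remain).
July has 31 days (77 − 31 = 46 remain).
August has 31 days (46 − 31 = 15 remain).
15 into September → September 15.

September 15, 2054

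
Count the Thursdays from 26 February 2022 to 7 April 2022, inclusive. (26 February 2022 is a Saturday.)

26 February 2022 is a Saturday; the first Thursday on or after it is 3 March 2022 (5 days later).
From 3 March 2022 to 7 April 2022: 28 + 7 = 35 days (rest of March, April).
35 ÷ 7 = 5 full weeks with remainder 0, so 5 more Thursdays after the first → 6.

6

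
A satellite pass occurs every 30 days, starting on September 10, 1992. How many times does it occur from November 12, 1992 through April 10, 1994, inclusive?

Occurrences land 30·i days after September 10, 1992 for i = 0, 1, 2, …
November 12, 1992 is 63 days after the start; 63 ÷ 30 = 2 remainder 3; since the remainder is 3, round up to i = 3. First occurrence in the window: #4 on December 9, 1992 (3×30 = 90 days in).
April 10, 1994 is 577 days after the start; 577 ÷ 30 = 19 remainder 7. Last occurrence in the window: #20 on April 3, 1994.
Occurrences #4 through #20: 17 in total.

17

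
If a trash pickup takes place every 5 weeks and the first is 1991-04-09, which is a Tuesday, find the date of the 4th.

1991-07-23

The 4th occurrence is 3 intervals after the first: 3 × 35 = 105 days after 1991-04-09.
April has 30 days — 21 days to the end of April leaves 84.
May has 31 days (53 left).
June has 30 days (23 left).
23 days into July → 1991-07-23.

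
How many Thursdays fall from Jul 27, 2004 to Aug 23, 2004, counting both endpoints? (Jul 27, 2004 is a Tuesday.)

Jul 27, 2004 is a Tuesday; the first Thursday on or after it is Jul 29, 2004 (2 days later).
From Jul 29, 2004 to Aug 23, 2004: 2 + 23 = 25 days (rest of Jul, Aug).
25 ÷ 7 = 3 full weeks with remainder 4, so 3 more Thursdays after the first → 4.

4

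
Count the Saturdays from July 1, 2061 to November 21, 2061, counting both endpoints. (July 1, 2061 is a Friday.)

21

July 1, 2061 is a Friday; the first Saturday on or after it is July 2, 2061 (1 day later).
From July 2, 2061 to November 21, 2061: 29 + 31 + 30 + 31 + 21 = 142 days (rest of July, August, September, October, November).
142 ÷ 7 = 20 full weeks with remainder 2, so 20 more Saturdays after the first → 21.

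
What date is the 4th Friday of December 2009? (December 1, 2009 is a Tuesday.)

December 2009 begins on a Tuesday, so the first Friday is December 4 (3 days later).
The 4th Friday is 3 weeks later: 4 + 21 = 25.

25 December 2009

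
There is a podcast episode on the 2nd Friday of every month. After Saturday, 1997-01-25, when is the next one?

January 1997 starts on a Wednesday; its first Friday is the 3rd, so the 2nd Friday is the 10th — 1997-01-10.
That is not after 1997-01-25, so look at February 1997.
February 1997 starts on a Saturday; its first Friday is the 7th, so the 2nd Friday is the 14th — 1997-02-14.

1997-02-14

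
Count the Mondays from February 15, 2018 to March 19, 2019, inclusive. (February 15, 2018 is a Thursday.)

February 15, 2018 is a Thursday; the first Monday on or after it is February 19, 2018 (4 days later).
From February 19, 2018 to March 19, 2019: 315 + 78 = 393 days (rest of 2018, to March 19, 2019 in 2019).
393 ÷ 7 = 56 full weeks with remainder 1, so 56 more Mondays after the first → 57.

57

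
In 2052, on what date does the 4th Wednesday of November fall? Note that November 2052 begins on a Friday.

November 2052 begins on a Friday, so the first Wednesday is November 6 (5 days later).
The 4th Wednesday is 3 weeks later: 6 + 21 = 27.

2052-11-27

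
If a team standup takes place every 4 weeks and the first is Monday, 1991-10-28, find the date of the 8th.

1992-05-11

The 8th occurrence is 7 intervals after the first: 7 × 28 = 196 days after 1991-10-28.
October has 31 days — 3 days to the end of October leaves 193.
November has 30 days (163 left).
December has 31 days (132 left).
January has 31 days (101 left).
February has 29 days (72 left).
March has 31 days (41 left).
April has 30 days (11 left).
11 days into May → 1992-05-11.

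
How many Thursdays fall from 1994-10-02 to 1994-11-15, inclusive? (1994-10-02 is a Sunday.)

6

1994-10-02 is a Sunday; the first Thursday on or after it is 1994-10-06 (4 days later).
From 1994-10-06 to 1994-11-15: 25 + 15 = 40 days (rest of October, November).
40 ÷ 7 = 5 full weeks with remainder 5, so 5 more Thursdays after the first → 6.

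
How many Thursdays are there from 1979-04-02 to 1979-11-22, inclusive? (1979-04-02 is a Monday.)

1979-04-02 is a Monday; the first Thursday on or after it is 1979-04-05 (3 days later).
From 1979-04-05 to 1979-11-22: 25 + 31 + 30 + 31 + 31 + 30 + 31 + 22 = 231 days (rest of April, May, June, July, August, September, October, November).
231 ÷ 7 = 33 full weeks with remainder 0, so 33 more Thursdays after the first → 34.

34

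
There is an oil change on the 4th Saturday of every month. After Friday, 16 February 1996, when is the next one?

24 February 1996

February 1996 starts on a Thursday; its first Saturday is the 3rd, so the 4th Saturday is the 24th — 24 February 1996.
24 February 1996 is after 16 February 1996, so that is the next one.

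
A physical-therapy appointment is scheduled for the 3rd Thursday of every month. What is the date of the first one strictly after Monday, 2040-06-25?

June 2040 starts on a Friday; its first Thursday is the 7th, so the 3rd Thursday is the 21st — 2040-06-21.
That is not after 2040-06-25, so look at July 2040.
July 2040 starts on a Sunday; its first Thursday is the 5th, so the 3rd Thursday is the 19th — 2040-07-19.

2040-07-19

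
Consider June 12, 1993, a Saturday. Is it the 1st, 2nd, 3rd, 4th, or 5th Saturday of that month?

2nd

Day 12 falls in week ⌈12/7⌉ of the month.
Days 1–7 hold the 1st Saturday, 8–14 the 2nd, 15–21 the 3rd, 22–28 the 4th, 29–31 the 5th.
12 is in the range for the 2nd.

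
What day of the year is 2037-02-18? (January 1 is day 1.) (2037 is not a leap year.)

Days in months before February: 31 = 31.
Plus 18 days into February → day 49.

49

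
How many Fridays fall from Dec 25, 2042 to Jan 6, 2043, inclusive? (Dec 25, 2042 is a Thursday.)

2

Dec 25, 2042 is a Thursday; the first Friday on or after it is Dec 26, 2042 (1 day later).
From Dec 26, 2042 to Jan 6, 2043: 5 + 6 = 11 days (rest of Dec, Jan).
11 ÷ 7 = 1 full weeks with remainder 4, so 1 more Fridays after the first → 2.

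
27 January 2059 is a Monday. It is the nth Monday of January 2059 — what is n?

Day 27 falls in week ⌈27/7⌉ of the month.
Days 1–7 hold the 1st Monday, 8–14 the 2nd, 15–21 the 3rd, 22–28 the 4th, 29–31 the 5th.
27 is in the range for the 4th.

4th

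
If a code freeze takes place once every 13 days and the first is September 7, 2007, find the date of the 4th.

The 4th occurrence is 3 intervals after the first: 3 × 13 = 39 days after September 7, 2007.
September has 30 days — 23 days to the end of September leaves 16.
16 days into October → October 16, 2007.

October 16, 2007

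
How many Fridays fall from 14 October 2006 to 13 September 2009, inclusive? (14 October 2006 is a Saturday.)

152

14 October 2006 is a Saturday; the first Friday on or after it is 20 October 2006 (6 days later).
From 20 October 2006 to 13 September 2009: 72 + 365 + 366 + 256 = 1059 days (rest of 2006, 2007, 2008, to 13 September 2009 in 2009).
1059 ÷ 7 = 151 full weeks with remainder 2, so 151 more Fridays after the first → 152.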